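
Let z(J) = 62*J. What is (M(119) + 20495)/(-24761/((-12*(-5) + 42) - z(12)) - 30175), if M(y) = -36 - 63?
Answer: -13094232/19347589 ≈ -0.67679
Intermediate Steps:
M(y) = -99
(M(119) + 20495)/(-24761/((-12*(-5) + 42) - z(12)) - 30175) = (-99 + 20495)/(-24761/((-12*(-5) + 42) - 62*12) - 30175) = 20396/(-24761/((60 + 42) - 1*744) - 30175) = 20396/(-24761/(102 - 744) - 30175) = 20396/(-24761/(-642) - 30175) = 20396/(-24761*(-1/642) - 30175) = 20396/(24761/642 - 30175) = 20396/(-19347589/642) = 20396*(-642/19347589) = -13094232/19347589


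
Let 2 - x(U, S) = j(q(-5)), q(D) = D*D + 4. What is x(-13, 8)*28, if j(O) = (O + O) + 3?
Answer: -1652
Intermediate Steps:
q(D) = 4 + D**2 (q(D) = D**2 + 4 = 4 + D**2)
j(O) = 3 + 2*O (j(O) = 2*O + 3 = 3 + 2*O)
x(U, S) = -59 (x(U, S) = 2 - (3 + 2*(4 + (-5)**2)) = 2 - (3 + 2*(4 + 25)) = 2 - (3 + 2*29) = 2 - (3 + 58) = 2 - 1*61 = 2 - 61 = -59)
x(-13, 8)*28 = -59*28 = -1652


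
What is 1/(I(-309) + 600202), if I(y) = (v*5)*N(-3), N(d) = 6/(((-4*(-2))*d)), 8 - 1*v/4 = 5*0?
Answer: 1/600162 ≈ 1.6662e-6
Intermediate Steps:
v = 32 (v = 32 - 20*0 = 32 - 4*0 = 32 + 0 = 32)
N(d) = 3/(4*d) (N(d) = 6/((8*d)) = 6*(1/(8*d)) = 3/(4*d))
I(y) = -40 (I(y) = (32*5)*((¾)/(-3)) = 160*((¾)*(-⅓)) = 160*(-¼) = -40)
1/(I(-309) + 600202) = 1/(-40 + 600202) = 1/600162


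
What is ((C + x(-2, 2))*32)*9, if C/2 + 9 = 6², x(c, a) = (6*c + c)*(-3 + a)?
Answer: 19584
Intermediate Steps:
x(c, a) = 7*c*(-3 + a) (x(c, a) = (7*c)*(-3 + a) = 7*c*(-3 + a))
C = 54 (C = -18 + 2*6² = -18 + 2*36 = -18 + 72 = 54)
((C + x(-2, 2))*32)*9 = ((54 + 7*(-2)*(-3 + 2))*32)*9 = ((54 + 7*(-2)*(-1))*32)*9 = ((54 + 14)*32)*9 = (68*32)*9 = 2176*9 = 19584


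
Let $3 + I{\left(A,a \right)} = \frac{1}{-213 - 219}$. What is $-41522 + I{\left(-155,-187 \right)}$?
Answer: $- \frac{17938801}{432} \approx -41525.0$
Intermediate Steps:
$I{\left(A,a \right)} = - \frac{1297}{432}$ ($I{\left(A,a \right)} = -3 + \frac{1}{-213 - 219} = -3 + \frac{1}{-432} = -3 - \frac{1}{432} = - \frac{1297}{432}$)
$-41522 + I{\left(-155,-187 \right)} = -41522 - \frac{1297}{432} = - \frac{17938801}{432}$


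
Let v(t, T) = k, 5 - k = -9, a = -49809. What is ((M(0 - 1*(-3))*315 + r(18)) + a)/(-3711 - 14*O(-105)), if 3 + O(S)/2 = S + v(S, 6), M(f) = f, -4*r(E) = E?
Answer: 97737/2158 ≈ 45.291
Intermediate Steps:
k = 14 (k = 5 - 1*(-9) = 5 + 9 = 14)
r(E) = -E/4
v(t, T) = 14
O(S) = 22 + 2*S (O(S) = -6 + 2*(S + 14) = -6 + 2*(14 + S) = -6 + (28 + 2*S) = 22 + 2*S)
((M(0 - 1*(-3))*315 + r(18)) + a)/(-3711 - 14*O(-105)) = (((0 - 1*(-3))*315 - ¼*18) - 49809)/(-3711 - 14*(22 + 2*(-105))) = (((0 + 3)*315 - 9/2) - 49809)/(-3711 - 14*(22 - 210)) = ((3*315 - 9/2) - 49809)/(-3711 - 14*(-188)) = ((945 - 9/2) - 49809)/(-3711 + 2632) = (1881/2 - 49809)/(-1079) = -97737/2*(-1/1079) = 97737/2158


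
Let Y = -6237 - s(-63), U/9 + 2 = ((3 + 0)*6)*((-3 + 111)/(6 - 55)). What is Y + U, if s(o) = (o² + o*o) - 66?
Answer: -709719/49 ≈ -14484.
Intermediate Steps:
s(o) = -66 + 2*o² (s(o) = (o² + o²) - 66 = 2*o² - 66 = -66 + 2*o²)
U = -18378/49 (U = -18 + 9*(((3 + 0)*6)*((-3 + 111)/(6 - 55))) = -18 + 9*((3*6)*(108/(-49))) = -18 + 9*(18*(108*(-1/49))) = -18 + 9*(18*(-108/49)) = -18 + 9*(-1944/49) = -18 - 17496/49 = -18378/49 ≈ -375.06)
Y = -14109 (Y = -6237 - (-66 + 2*(-63)²) = -6237 - (-66 + 2*3969) = -6237 - (-66 + 7938) = -6237 - 1*7872 = -6237 - 7872 = -14109)
Y + U = -14109 - 18378/49 = -709719/49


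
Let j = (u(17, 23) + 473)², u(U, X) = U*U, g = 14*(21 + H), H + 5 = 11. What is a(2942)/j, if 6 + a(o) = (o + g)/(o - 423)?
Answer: -5897/731321118 ≈ -8.0635e-6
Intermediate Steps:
H = 6 (H = -5 + 11 = 6)
g = 378 (g = 14*(21 + 6) = 14*27 = 378)
u(U, X) = U²
j = 580644 (j = (17² + 473)² = (289 + 473)² = 762² = 580644)
a(o) = -6 + (378 + o)/(-423 + o) (a(o) = -6 + (o + 378)/(o - 423) = -6 + (378 + o)/(-423 + o))
a(2942)/j = ((2916 - 5*2942)/(-423 + 2942))/580644 = ((2916 - 14710)/2519)*(1/580644) = ((1/2519)*(-11794))*(1/580644) = -11794/2519*1/580644 = -5897/731321118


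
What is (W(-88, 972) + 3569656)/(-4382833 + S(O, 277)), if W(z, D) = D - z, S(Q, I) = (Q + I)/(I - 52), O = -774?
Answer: -401705550/493068961 ≈ -0.81470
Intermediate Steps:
S(Q, I) = (I + Q)/(-52 + I)
(W(-88, 972) + 3569656)/(-4382833 + S(O, 277)) = ((972 - 1*(-88)) + 3569656)/(-4382833 + (277 - 774)/(-52 + 277)) = ((972 + 88) + 3569656)/(-4382833 - 497/225) = (1060 + 3569656)/(-4382833 + (1/225)*(-497)) = 3570716/(-4382833 - 497/225) = 3570716/(-986137922/225) = 3570716*(-225/986137922) = -401705550/493068961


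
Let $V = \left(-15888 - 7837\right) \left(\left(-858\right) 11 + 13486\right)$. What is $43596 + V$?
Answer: $-95995204$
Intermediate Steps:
$V = -96038800$ ($V = - 23725 \left(-9438 + 13486\right) = \left(-23725\right) 4048 = -96038800$)
$43596 + V = 43596 - 96038800 = -95995204$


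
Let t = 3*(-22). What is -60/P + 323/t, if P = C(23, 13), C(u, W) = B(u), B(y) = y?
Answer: -11389/1518 ≈ -7.5026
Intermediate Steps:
C(u, W) = u
P = 23
t = -66
-60/P + 323/t = -60/23 + 323/(-66) = -60*1/23 + 323*(-1/66) = -60/23 - 323/66 = -11389/1518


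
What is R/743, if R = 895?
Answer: 895/743 ≈ 1.2046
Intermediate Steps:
R/743 = 895/743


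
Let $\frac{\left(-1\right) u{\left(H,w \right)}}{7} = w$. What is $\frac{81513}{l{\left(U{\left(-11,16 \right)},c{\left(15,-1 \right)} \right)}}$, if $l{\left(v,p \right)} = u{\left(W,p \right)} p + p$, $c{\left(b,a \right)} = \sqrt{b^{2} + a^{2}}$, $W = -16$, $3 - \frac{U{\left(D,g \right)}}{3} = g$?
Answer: $- \frac{190197}{3691} - \frac{27171 \sqrt{226}}{834166} \approx -52.02$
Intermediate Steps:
$U{\left(D,g \right)} = 9 - 3 g$
$u{\left(H,w \right)} = - 7 w$
$c{\left(b,a \right)} = \sqrt{a^{2} + b^{2}}$
$l{\left(v,p \right)} = p - 7 p^{2}$ ($l{\left(v,p \right)} = - 7 p p + p = - 7 p^{2} + p = p - 7 p^{2}$)
$\frac{81513}{l{\left(U{\left(-11,16 \right)},c{\left(15,-1 \right)} \right)}} = \frac{81513}{\sqrt{\left(-1\right)^{2} + 15^{2}} \left(1 - 7 \sqrt{\left(-1\right)^{2} + 15^{2}}\right)} = \frac{81513}{\sqrt{1 + 225} \left(1 - 7 \sqrt{1 + 225}\right)} = \frac{81513}{\sqrt{226} \left(1 - 7 \sqrt{226}\right)} = 81513 \frac{\sqrt{226}}{226 \left(1 - 7 \sqrt{226}\right)} = \frac{81513 \sqrt{226}}{226 \left(1 - 7 \sqrt{226}\right)}$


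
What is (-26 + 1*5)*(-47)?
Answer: 987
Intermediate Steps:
(-26 + 1*5)*(-47) = (-26 + 5)*(-47) = -21*(-47) = 987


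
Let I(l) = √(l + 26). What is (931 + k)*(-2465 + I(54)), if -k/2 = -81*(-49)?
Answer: 17272255 - 28028*√5 ≈ 1.7210e+7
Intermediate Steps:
k = -7938 (k = -(-162)*(-49) = -2*3969 = -7938)
I(l) = √(26 + l)
(931 + k)*(-2465 + I(54)) = (931 - 7938)*(-2465 + √(26 + 54)) = -7007*(-2465 + √80) = -7007*(-2465 + 4*√5) = 17272255 - 28028*√5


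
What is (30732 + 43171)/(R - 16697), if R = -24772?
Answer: -73903/41469 ≈ -1.7821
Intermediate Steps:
(30732 + 43171)/(R - 16697) = (30732 + 43171)/(-24772 - 16697) = 73903/(-41469) = 73903*(-1/41469) = -73903/41469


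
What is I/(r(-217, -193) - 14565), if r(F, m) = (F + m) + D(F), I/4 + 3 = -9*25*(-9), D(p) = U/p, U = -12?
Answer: -1755096/3249563 ≈ -0.54010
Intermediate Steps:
D(p) = -12/p
I = 8088 (I = -12 + 4*(-9*25*(-9)) = -12 + 4*(-225*(-9)) = -12 + 4*2025 = -12 + 8100 = 8088)
r(F, m) = F + m - 12/F (r(F, m) = (F + m) - 12/F = F + m - 12/F)
I/(r(-217, -193) - 14565) = 8088/((-217 - 193 - 12/(-217)) - 14565) = 8088/((-217 - 193 - 12*(-1/217)) - 14565) = 8088/((-217 - 193 + 12/217) - 14565) = 8088/(-88958/217 - 14565) = 8088/(-3249563/217) = 8088*(-217/3249563) = -1755096/3249563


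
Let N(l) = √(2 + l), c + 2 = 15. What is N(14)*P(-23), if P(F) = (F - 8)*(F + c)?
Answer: 1240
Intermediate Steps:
c = 13 (c = -2 + 15 = 13)
P(F) = (-8 + F)*(13 + F) (P(F) = (F - 8)*(F + 13) = (-8 + F)*(13 + F))
N(14)*P(-23) = √(2 + 14)*(-104 + (-23)² + 5*(-23)) = √16*(-104 + 529 - 115) = 4*310 = 1240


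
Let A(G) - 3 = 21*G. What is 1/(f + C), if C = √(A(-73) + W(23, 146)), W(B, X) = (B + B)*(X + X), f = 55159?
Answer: 55159/3042503379 - √11902/3042503379 ≈ 1.8094e-5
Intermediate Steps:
W(B, X) = 4*B*X (W(B, X) = (2*B)*(2*X) = 4*B*X)
A(G) = 3 + 21*G
C = √11902 (C = √((3 + 21*(-73)) + 4*23*146) = √((3 - 1533) + 13432) = √(-1530 + 13432) = √11902 ≈ 109.10)
1/(f + C) = 1/(55159 + √11902)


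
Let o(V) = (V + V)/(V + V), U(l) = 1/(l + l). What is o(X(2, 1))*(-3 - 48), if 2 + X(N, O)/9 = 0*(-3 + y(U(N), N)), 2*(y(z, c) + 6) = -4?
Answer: -51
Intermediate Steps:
U(l) = 1/(2*l)
y(z, c) = -8 (y(z, c) = -6 + (½)*(-4) = -6 - 2 = -8)
X(N, O) = -18 (X(N, O) = -18 + 9*(0*(-3 - 8)) = -18 + 9*(0*(-11)) = -18 + 9*0 = -18 + 0 = -18)
o(V) = 1 (o(V) = (2*V)/((2*V)) = (2*V)*(1/(2*V)) = 1)
o(X(2, 1))*(-3 - 48) = 1*(-3 - 48) = 1*(-51) = -51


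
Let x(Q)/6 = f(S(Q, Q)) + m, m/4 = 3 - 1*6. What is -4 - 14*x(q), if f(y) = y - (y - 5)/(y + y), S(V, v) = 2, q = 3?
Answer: 773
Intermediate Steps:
m = -12 (m = 4*(3 - 1*6) = 4*(3 - 6) = 4*(-3) = -12)
f(y) = y - (-5 + y)/(2*y)
x(Q) = -111/2 (x(Q) = 6*((-1/2 + 2 + (5/2)/2) - 12) = 6*((-1/2 + 2 + (5/2)*(1/2)) - 12) = 6*((-1/2 + 2 + 5/4) - 12) = 6*(11/4 - 12) = 6*(-37/4) = -111/2)
-4 - 14*x(q) = -4 - 14*(-111/2) = -4 + 777 = 773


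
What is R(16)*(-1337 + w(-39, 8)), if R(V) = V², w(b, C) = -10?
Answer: -344832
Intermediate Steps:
R(16)*(-1337 + w(-39, 8)) = 16²*(-1337 - 10) = 256*(-1347) = -344832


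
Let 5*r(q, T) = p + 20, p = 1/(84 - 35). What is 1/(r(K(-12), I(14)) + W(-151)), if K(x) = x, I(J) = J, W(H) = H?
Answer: -245/36014 ≈ -0.0068029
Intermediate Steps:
p = 1/49 ≈ 0.020408
r(q, T) = 981/245 (r(q, T) = (1/49 + 20)/5 = (⅕)*(981/49) = 981/245)
1/(r(K(-12), I(14)) + W(-151)) = 1/(981/245 - 151) = 1/(-36014/245) = -245/36014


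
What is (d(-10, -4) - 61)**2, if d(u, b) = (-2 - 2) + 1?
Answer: 4096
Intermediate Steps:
d(u, b) = -3 (d(u, b) = -4 + 1 = -3)
(d(-10, -4) - 61)**2 = (-3 - 61)**2 = (-64)**2 = 4096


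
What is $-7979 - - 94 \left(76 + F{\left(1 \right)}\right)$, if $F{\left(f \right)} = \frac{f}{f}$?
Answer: $-741$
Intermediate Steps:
$F{\left(f \right)} = 1$
$-7979 - - 94 \left(76 + F{\left(1 \right)}\right) = -7979 - - 94 \left(76 + 1\right) = -7979 - \left(-94\right) 77 = -7979 - -7238 = -7979 + 7238 = -741$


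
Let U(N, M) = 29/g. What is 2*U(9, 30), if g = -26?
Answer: -29/13 ≈ -2.2308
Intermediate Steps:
U(N, M) = -29/26 (U(N, M) = 29/(-26) = 29*(-1/26) = -29/26)
2*U(9, 30) = 2*(-29/26) = -29/13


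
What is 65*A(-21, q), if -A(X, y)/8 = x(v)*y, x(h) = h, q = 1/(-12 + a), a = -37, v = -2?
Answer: -1040/49 ≈ -21.224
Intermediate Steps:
q = -1/49 (q = 1/(-12 - 37) = 1/(-49) = -1/49 ≈ -0.020408)
A(X, y) = 16*y (A(X, y) = -(-16)*y = 16*y)
65*A(-21, q) = 65*(16*(-1/49)) = 65*(-16/49) = -1040/49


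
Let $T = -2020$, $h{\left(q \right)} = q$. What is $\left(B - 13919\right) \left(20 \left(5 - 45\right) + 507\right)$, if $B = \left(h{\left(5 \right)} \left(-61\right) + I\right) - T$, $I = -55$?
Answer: $3591887$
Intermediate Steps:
$B = 1660$ ($B = \left(5 \left(-61\right) - 55\right) - -2020 = \left(-305 - 55\right) + 2020 = -360 + 2020 = 1660$)
$\left(B - 13919\right) \left(20 \left(5 - 45\right) + 507\right) = \left(1660 - 13919\right) \left(20 \left(5 - 45\right) + 507\right) = - 12259 \left(20 \left(-40\right) + 507\right) = - 12259 \left(-800 + 507\right) = \left(-12259\right) \left(-293\right) = 3591887$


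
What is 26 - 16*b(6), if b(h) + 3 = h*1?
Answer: -22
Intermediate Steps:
b(h) = -3 + h (b(h) = -3 + h*1 = -3 + h)
26 - 16*b(6) = 26 - 16*(-3 + 6) = 26 - 16*3 = 26 - 48 = -22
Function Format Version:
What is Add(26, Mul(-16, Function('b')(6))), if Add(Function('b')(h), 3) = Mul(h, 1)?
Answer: -22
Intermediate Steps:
Function('b')(h) = Add(-3, h) (Function('b')(h) = Add(-3, Mul(h, 1)) = Add(-3, h))
Add(26, Mul(-16, Function('b')(6))) = Add(26, Mul(-16, Add(-3, 6))) = Add(26, Mul(-16, 3)) = Add(26, -48) = -22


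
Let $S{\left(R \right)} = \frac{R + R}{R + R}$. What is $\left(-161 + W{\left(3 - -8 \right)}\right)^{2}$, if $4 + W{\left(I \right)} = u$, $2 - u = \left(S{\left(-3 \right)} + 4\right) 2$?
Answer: $29929$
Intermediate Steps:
$S{\left(R \right)} = 1$ ($S{\left(R \right)} = \frac{2 R}{2 R} = 2 R \frac{1}{2 R} = 1$)
$u = -8$ ($u = 2 - \left(1 + 4\right) 2 = 2 - 5 \cdot 2 = 2 - 10 = -8$)
$W{\left(I \right)} = -12$ ($W{\left(I \right)} = -4 - 8 = -12$)
$\left(-161 + W{\left(3 - -8 \right)}\right)^{2} = \left(-161 - 12\right)^{2} = \left(-173\right)^{2} = 29929$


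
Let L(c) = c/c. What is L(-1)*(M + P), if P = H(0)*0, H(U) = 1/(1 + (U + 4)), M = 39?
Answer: 39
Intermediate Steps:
L(c) = 1
H(U) = 1/(5 + U) (H(U) = 1/(1 + (4 + U)) = 1/(5 + U))
P = 0 (P = 0/(5 + 0) = 0/5 = (⅕)*0 = 0)
L(-1)*(M + P) = 1*(39 + 0) = 1*39 = 39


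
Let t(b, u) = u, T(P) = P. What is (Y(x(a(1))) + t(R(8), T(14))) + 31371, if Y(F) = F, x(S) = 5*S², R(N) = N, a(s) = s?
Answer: 31390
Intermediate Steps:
(Y(x(a(1))) + t(R(8), T(14))) + 31371 = (5*1² + 14) + 31371 = (5*1 + 14) + 31371 = (5 + 14) + 31371 = 19 + 31371 = 31390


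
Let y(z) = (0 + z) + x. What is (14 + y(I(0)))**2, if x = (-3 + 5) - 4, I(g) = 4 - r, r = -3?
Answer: 361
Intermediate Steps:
I(g) = 7 (I(g) = 4 - 1*(-3) = 4 + 3 = 7)
x = -2 (x = 2 - 4 = -2)
y(z) = -2 + z (y(z) = (0 + z) - 2 = z - 2 = -2 + z)
(14 + y(I(0)))**2 = (14 + (-2 + 7))**2 = (14 + 5)**2 = 19**2 = 361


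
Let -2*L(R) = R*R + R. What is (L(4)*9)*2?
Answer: -180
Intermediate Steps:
L(R) = -R/2 - R²/2 (L(R) = -(R*R + R)/2 = -(R² + R)/2 = -(R + R²)/2 = -R/2 - R²/2)
(L(4)*9)*2 = (-½*4*(1 + 4)*9)*2 = (-½*4*5*9)*2 = -10*9*2 = -90*2 = -180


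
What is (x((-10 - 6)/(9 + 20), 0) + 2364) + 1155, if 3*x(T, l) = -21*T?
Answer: 102163/29 ≈ 3522.9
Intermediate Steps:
x(T, l) = -7*T (x(T, l) = (-21*T)/3 = -7*T)
(x((-10 - 6)/(9 + 20), 0) + 2364) + 1155 = (-7*(-10 - 6)/(9 + 20) + 2364) + 1155 = (-(-112)/29 + 2364) + 1155 = (-7*(-16/29) + 2364) + 1155 = (112/29 + 2364) + 1155 = 68668/29 + 1155 = 102163/29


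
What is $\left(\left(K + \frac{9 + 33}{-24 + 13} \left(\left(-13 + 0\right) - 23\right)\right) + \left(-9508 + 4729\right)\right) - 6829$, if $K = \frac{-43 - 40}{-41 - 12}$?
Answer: $- \frac{6686415}{583} \approx -11469.0$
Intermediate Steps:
$K = \frac{83}{53}$ ($K = - \frac{83}{-53} = \left(-83\right) \left(- \frac{1}{53}\right) = \frac{83}{53} \approx 1.566$)
$\left(\left(K + \frac{9 + 33}{-24 + 13} \left(\left(-13 + 0\right) - 23\right)\right) + \left(-9508 + 4729\right)\right) - 6829 = \left(\left(\frac{83}{53} + \frac{9 + 33}{-24 + 13} \left(\left(-13 + 0\right) - 23\right)\right) + \left(-9508 + 4729\right)\right) - 6829 = \left(\left(\frac{83}{53} + \frac{42}{-11} \left(-13 - 23\right)\right) - 4779\right) - 6829 = \left(\left(\frac{83}{53} + 42 \left(- \frac{1}{11}\right) \left(-36\right)\right) - 4779\right) - 6829 = \left(\left(\frac{83}{53} - - \frac{1512}{11}\right) - 4779\right) - 6829 = \left(\left(\frac{83}{53} + \frac{1512}{11}\right) - 4779\right) - 6829 = \left(\frac{81049}{583} - 4779\right) - 6829 = - \frac{2705108}{583} - 6829 = - \frac{6686415}{583}$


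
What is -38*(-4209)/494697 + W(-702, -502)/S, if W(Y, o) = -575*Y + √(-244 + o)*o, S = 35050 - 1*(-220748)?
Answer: 1485168443/781126563 - 251*I*√746/127899 ≈ 1.9013 - 0.053601*I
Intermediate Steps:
S = 255798 (S = 35050 + 220748 = 255798)
W(Y, o) = -575*Y + o*√(-244 + o)
-38*(-4209)/494697 + W(-702, -502)/S = -38*(-4209)/494697 + (-575*(-702) - 502*√(-244 - 502))/255798 = 159942*(1/494697) + (403650 - 502*I*√746)*(1/255798) = 53314/164899 + (403650 - 502*I*√746)*(1/255798) = 53314/164899 + (7475/4737 - 251*I*√746/127899) = 1485168443/781126563 - 251*I*√746/127899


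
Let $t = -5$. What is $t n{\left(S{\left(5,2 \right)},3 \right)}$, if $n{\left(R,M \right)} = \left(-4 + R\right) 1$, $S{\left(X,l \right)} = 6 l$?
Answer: $-40$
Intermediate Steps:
$n{\left(R,M \right)} = -4 + R$
$t n{\left(S{\left(5,2 \right)},3 \right)} = - 5 \left(-4 + 6 \cdot 2\right) = - 5 \left(-4 + 12\right) = \left(-5\right) 8 = -40$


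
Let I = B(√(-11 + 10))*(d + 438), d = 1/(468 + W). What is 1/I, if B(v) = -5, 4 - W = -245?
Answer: -717/1570235 ≈ -0.00045662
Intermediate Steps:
W = 249 (W = 4 - 1*(-245) = 4 + 245 = 249)
d = 1/717 (d = 1/(468 + 249) = 1/717 ≈ 0.0013947)
I = -1570235/717 (I = -5*(1/717 + 438) = -5*314047/717 = -1570235/717 ≈ -2190.0)
1/I = 1/(-1570235/717) = -717/1570235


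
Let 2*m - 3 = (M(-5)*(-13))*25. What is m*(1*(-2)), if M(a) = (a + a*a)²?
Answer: 129997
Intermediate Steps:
M(a) = (a + a²)²
m = -129997/2 (m = 3/2 + ((((-5)²*(1 - 5)²)*(-13))*25)/2 = 3/2 + (((25*(-4)²)*(-13))*25)/2 = 3/2 + (((25*16)*(-13))*25)/2 = 3/2 + ((400*(-13))*25)/2 = 3/2 + (-5200*25)/2 = 3/2 + (½)*(-130000) = 3/2 - 65000 = -129997/2 ≈ -64999.)
m*(1*(-2)) = -129997*(-2)/2 = -129997/2*(-2) = 129997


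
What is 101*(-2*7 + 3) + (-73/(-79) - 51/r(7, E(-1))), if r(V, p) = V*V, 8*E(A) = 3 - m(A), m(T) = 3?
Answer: -4301133/3871 ≈ -1111.1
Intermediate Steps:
E(A) = 0 (E(A) = (3 - 1*3)/8 = (3 - 3)/8 = (⅛)*0 = 0)
r(V, p) = V²
101*(-2*7 + 3) + (-73/(-79) - 51/r(7, E(-1))) = 101*(-2*7 + 3) + (-73/(-79) - 51/(7²)) = 101*(-14 + 3) + (-73*(-1/79) - 51/49) = 101*(-11) + (73/79 - 51*1/49) = -1111 + (73/79 - 51/49) = -1111 - 452/3871 = -4301133/3871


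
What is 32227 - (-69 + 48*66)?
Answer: 29128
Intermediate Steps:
32227 - (-69 + 48*66) = 32227 - (-69 + 3168) = 32227 - 1*3099 = 32227 - 3099 = 29128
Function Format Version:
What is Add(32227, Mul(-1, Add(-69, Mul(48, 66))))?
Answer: 29128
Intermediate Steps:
Add(32227, Mul(-1, Add(-69, Mul(48, 66)))) = Add(32227, Mul(-1, Add(-69, 3168))) = Add(32227, Mul(-1, 3099)) = Add(32227, -3099) = 29128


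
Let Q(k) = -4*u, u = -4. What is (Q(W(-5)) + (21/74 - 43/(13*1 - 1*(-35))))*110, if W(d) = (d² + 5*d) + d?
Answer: 1503095/888 ≈ 1692.7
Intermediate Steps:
W(d) = d² + 6*d
Q(k) = 16 (Q(k) = -4*(-4) = 16)
(Q(W(-5)) + (21/74 - 43/(13*1 - 1*(-35))))*110 = (16 + (21/74 - 43/(13*1 - 1*(-35))))*110 = (16 + (21*(1/74) - 43/(13 + 35)))*110 = (16 + (21/74 - 43/48))*110 = (16 - 1087/1776)*110 = (27329/1776)*110 = 1503095/888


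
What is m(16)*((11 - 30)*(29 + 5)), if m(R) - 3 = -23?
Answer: 12920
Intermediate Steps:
m(R) = -20 (m(R) = 3 - 23 = -20)
m(16)*((11 - 30)*(29 + 5)) = -20*(11 - 30)*(29 + 5) = -(-380)*34 = -20*(-646) = 12920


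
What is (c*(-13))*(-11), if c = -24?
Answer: -3432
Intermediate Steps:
(c*(-13))*(-11) = -24*(-13)*(-11) = 312*(-11) = -3432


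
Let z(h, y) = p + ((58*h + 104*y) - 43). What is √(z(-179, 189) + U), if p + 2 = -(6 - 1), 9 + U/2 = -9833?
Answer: 2*I*√2615 ≈ 102.27*I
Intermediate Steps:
U = -19684 (U = -18 + 2*(-9833) = -18 - 19666 = -19684)
p = -7 (p = -2 - (6 - 1) = -2 - 1*5 = -2 - 5 = -7)
z(h, y) = -50 + 58*h + 104*y (z(h, y) = -7 + ((58*h + 104*y) - 43) = -7 + (-43 + 58*h + 104*y) = -50 + 58*h + 104*y)
√(z(-179, 189) + U) = √((-50 + 58*(-179) + 104*189) - 19684) = √((-50 - 10382 + 19656) - 19684) = √(9224 - 19684) = √(-10460) = 2*I*√2615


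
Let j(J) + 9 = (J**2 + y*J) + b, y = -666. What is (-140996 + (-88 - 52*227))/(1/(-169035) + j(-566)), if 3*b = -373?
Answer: -8614474360/39282531973 ≈ -0.21930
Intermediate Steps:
b = -373/3 (b = (1/3)*(-373) = -373/3 ≈ -124.33)
j(J) = -400/3 + J**2 - 666*J (j(J) = -9 + ((J**2 - 666*J) - 373/3) = -9 + (-373/3 + J**2 - 666*J) = -400/3 + J**2 - 666*J)
(-140996 + (-88 - 52*227))/(1/(-169035) + j(-566)) = (-140996 + (-88 - 52*227))/(1/(-169035) + (-400/3 + (-566)**2 - 666*(-566))) = (-140996 + (-88 - 11804))/(-1/169035 + (-400/3 + 320356 + 376956)) = (-140996 - 11892)/(-1/169035 + 2091536/3) = -152888/39282531973/56345 = -152888*56345/39282531973 = -8614474360/39282531973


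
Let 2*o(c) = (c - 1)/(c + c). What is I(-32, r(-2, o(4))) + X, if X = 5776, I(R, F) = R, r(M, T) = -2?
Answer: 5744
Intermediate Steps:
o(c) = (-1 + c)/(4*c) (o(c) = ((c - 1)/(c + c))/2 = ((-1 + c)/((2*c)))/2 = ((-1 + c)*(1/(2*c)))/2 = ((-1 + c)/(2*c))/2 = (-1 + c)/(4*c))
I(-32, r(-2, o(4))) + X = -32 + 5776 = 5744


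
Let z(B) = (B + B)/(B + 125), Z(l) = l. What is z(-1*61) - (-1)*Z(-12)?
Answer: -445/32 ≈ -13.906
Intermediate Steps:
z(B) = 2*B/(125 + B) (z(B) = (2*B)/(125 + B) = 2*B/(125 + B))
z(-1*61) - (-1)*Z(-12) = 2*(-1*61)/(125 - 1*61) - (-1)*(-12) = 2*(-61)/(125 - 61) - 1*12 = 2*(-61)/64 - 12 = 2*(-61)*(1/64) - 12 = -61/32 - 12 = -445/32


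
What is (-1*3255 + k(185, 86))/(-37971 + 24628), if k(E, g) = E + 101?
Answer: 2969/13343 ≈ 0.22251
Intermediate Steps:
k(E, g) = 101 + E
(-1*3255 + k(185, 86))/(-37971 + 24628) = (-1*3255 + (101 + 185))/(-37971 + 24628) = (-3255 + 286)/(-13343) = -2969*(-1/13343) = 2969/13343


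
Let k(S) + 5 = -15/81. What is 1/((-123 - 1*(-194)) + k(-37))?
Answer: 27/1777 ≈ 0.015194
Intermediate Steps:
k(S) = -140/27 (k(S) = -5 - 15/81 = -5 - 15*1/81 = -5 - 5/27 = -140/27)
1/((-123 - 1*(-194)) + k(-37)) = 1/((-123 - 1*(-194)) - 140/27) = 1/((-123 + 194) - 140/27) = 1/(71 - 140/27) = 1/(1777/27) = 27/1777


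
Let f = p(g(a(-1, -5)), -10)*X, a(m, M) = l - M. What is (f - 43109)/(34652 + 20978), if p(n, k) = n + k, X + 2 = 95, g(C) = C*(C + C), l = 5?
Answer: -25439/55630 ≈ -0.45729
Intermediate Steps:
a(m, M) = 5 - M
g(C) = 2*C**2 (g(C) = C*(2*C) = 2*C**2)
X = 93 (X = -2 + 95 = 93)
p(n, k) = k + n
f = 17670 (f = (-10 + 2*(5 - 1*(-5))**2)*93 = (-10 + 2*(5 + 5)**2)*93 = (-10 + 2*10**2)*93 = (-10 + 2*100)*93 = (-10 + 200)*93 = 190*93 = 17670)
(f - 43109)/(34652 + 20978) = (17670 - 43109)/(34652 + 20978) = -25439/55630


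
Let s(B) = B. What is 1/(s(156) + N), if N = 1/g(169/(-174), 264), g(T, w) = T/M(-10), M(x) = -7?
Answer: 169/27582 ≈ 0.0061272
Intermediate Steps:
g(T, w) = -T/7 (g(T, w) = T/(-7) = T*(-1/7) = -T/7)
N = 1218/169 (N = 1/(-169/(7*(-174))) = 1/(-169*(-1)/(7*174)) = 1/(-1/7*(-169/174)) = 1/(169/1218) = 1218/169 ≈ 7.2071)
1/(s(156) + N) = 1/(156 + 1218/169) = 1/(27582/169) = 169/27582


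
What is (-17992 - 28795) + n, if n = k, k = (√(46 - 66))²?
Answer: -46807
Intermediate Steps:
k = -20 (k = (√(-20))² = (2*I*√5)² = -20)
n = -20
(-17992 - 28795) + n = (-17992 - 28795) - 20 = -46787 - 20 = -46807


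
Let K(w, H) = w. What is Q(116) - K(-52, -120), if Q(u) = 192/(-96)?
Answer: 50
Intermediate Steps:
Q(u) = -2 (Q(u) = 192*(-1/96) = -2)
Q(116) - K(-52, -120) = -2 - 1*(-52) = -2 + 52 = 50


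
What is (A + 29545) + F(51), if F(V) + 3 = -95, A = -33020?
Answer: -3573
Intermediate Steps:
F(V) = -98 (F(V) = -3 - 95 = -98)
(A + 29545) + F(51) = (-33020 + 29545) - 98 = -3475 - 98 = -3573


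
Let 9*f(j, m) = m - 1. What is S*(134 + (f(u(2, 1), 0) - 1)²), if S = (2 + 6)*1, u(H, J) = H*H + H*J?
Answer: 87632/81 ≈ 1081.9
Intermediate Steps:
u(H, J) = H² + H*J
f(j, m) = -⅑ + m/9 (f(j, m) = (m - 1)/9 = (-1 + m)/9 = -⅑ + m/9)
S = 8 (S = 8*1 = 8)
S*(134 + (f(u(2, 1), 0) - 1)²) = 8*(134 + ((-⅑ + (⅑)*0) - 1)²) = 8*(134 + ((-⅑ + 0) - 1)²) = 8*(134 + (-⅑ - 1)²) = 8*(134 + (-10/9)²) = 8*(134 + 100/81) = 8*(10954/81) = 87632/81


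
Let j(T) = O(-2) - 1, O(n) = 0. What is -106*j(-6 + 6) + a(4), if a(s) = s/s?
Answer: 107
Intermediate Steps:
a(s) = 1
j(T) = -1 (j(T) = 0 - 1 = -1)
-106*j(-6 + 6) + a(4) = -106*(-1) + 1 = 106 + 1 = 107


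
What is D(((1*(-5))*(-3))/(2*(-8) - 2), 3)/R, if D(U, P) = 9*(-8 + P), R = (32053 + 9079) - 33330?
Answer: -45/7802 ≈ -0.0057677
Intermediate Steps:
R = 7802 (R = 41132 - 33330 = 7802)
D(U, P) = -72 + 9*P
D(((1*(-5))*(-3))/(2*(-8) - 2), 3)/R = (-72 + 9*3)/7802 = (-72 + 27)*(1/7802) = -45*1/7802 = -45/7802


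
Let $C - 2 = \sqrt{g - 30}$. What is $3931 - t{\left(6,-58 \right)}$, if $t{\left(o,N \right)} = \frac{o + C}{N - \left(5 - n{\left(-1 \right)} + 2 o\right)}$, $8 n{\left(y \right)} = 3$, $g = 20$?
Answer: $\frac{2346871}{597} + \frac{8 i \sqrt{10}}{597} \approx 3931.1 + 0.042376 i$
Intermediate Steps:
$n{\left(y \right)} = \frac{3}{8}$ ($n{\left(y \right)} = \frac{1}{8} \cdot 3 = \frac{3}{8}$)
$C = 2 + i \sqrt{10}$ ($C = 2 + \sqrt{20 - 30} = 2 + \sqrt{-10} = 2 + i \sqrt{10} \approx 2.0 + 3.1623 i$)
$t{\left(o,N \right)} = \frac{2 + o + i \sqrt{10}}{- \frac{37}{8} + N - 2 o}$ ($t{\left(o,N \right)} = \frac{o + \left(2 + i \sqrt{10}\right)}{N - \left(\frac{37}{8} + 2 o\right)} = \frac{2 + o + i \sqrt{10}}{N - \left(\frac{37}{8} + 2 o\right)} = \frac{2 + o + i \sqrt{10}}{- \frac{37}{8} + N - 2 o}$)
$3931 - t{\left(6,-58 \right)} = 3931 - \frac{8 \left(2 + 6 + i \sqrt{10}\right)}{-37 - 96 + 8 \left(-58\right)} = 3931 - \frac{8 \left(8 + i \sqrt{10}\right)}{-37 - 96 - 464} = 3931 - \frac{8 \left(8 + i \sqrt{10}\right)}{-597} = 3931 - 8 \left(- \frac{1}{597}\right) \left(8 + i \sqrt{10}\right) = 3931 - \left(- \frac{64}{597} - \frac{8 i \sqrt{10}}{597}\right) = 3931 + \left(\frac{64}{597} + \frac{8 i \sqrt{10}}{597}\right) = \frac{2346871}{597} + \frac{8 i \sqrt{10}}{597}$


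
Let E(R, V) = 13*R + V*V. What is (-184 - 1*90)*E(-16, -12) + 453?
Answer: 17989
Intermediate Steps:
E(R, V) = V² + 13*R (E(R, V) = 13*R + V² = V² + 13*R)
(-184 - 1*90)*E(-16, -12) + 453 = (-184 - 1*90)*((-12)² + 13*(-16)) + 453 = (-184 - 90)*(144 - 208) + 453 = -274*(-64) + 453 = 17536 + 453 = 17989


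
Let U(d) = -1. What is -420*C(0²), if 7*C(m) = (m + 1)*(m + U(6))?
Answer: 60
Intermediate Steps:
C(m) = (1 + m)*(-1 + m)/7 (C(m) = ((m + 1)*(m - 1))/7 = ((1 + m)*(-1 + m))/7 = (1 + m)*(-1 + m)/7)
-420*C(0²) = -420*(-⅐ + (0²)²/7) = -420*(-⅐ + (⅐)*0²) = -420*(-⅐ + (⅐)*0) = -420*(-⅐ + 0) = -420*(-⅐) = 60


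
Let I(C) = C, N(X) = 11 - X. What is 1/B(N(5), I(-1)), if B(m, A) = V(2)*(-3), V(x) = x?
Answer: -1/6 ≈ -0.16667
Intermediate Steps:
B(m, A) = -6 (B(m, A) = 2*(-3) = -6)
1/B(N(5), I(-1)) = 1/(-6) = -1/6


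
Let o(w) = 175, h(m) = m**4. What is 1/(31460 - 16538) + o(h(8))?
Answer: 2611351/14922 ≈ 175.00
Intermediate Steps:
1/(31460 - 16538) + o(h(8)) = 1/(31460 - 16538) + 175 = 1/14922 + 175 = 2611351/14922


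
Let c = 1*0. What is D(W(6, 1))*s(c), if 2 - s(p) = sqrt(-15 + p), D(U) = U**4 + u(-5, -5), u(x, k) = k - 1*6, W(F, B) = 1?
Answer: -20 + 10*I*sqrt(15) ≈ -20.0 + 38.73*I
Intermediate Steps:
u(x, k) = -6 + k (u(x, k) = k - 6 = -6 + k)
c = 0
D(U) = -11 + U**4 (D(U) = U**4 + (-6 - 5) = U**4 - 11 = -11 + U**4)
s(p) = 2 - sqrt(-15 + p)
D(W(6, 1))*s(c) = (-11 + 1**4)*(2 - sqrt(-15 + 0)) = (-11 + 1)*(2 - sqrt(-15)) = -10*(2 - I*sqrt(15)) = -20 + 10*I*sqrt(15)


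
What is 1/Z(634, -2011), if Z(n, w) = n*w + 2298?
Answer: -1/1272676 ≈ -7.8575e-7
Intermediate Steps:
Z(n, w) = 2298 + n*w
1/Z(634, -2011) = 1/(2298 + 634*(-2011)) = 1/(2298 - 1274974) = 1/(-1272676) = -1/1272676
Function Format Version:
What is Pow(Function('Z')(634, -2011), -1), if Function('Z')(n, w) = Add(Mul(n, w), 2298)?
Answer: Rational(-1, 1272676) ≈ -7.8575e-7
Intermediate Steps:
Function('Z')(n, w) = Add(2298, Mul(n, w))
Pow(Function('Z')(634, -2011), -1) = Pow(Add(2298, Mul(634, -2011)), -1) = Pow(Add(2298, -1274974), -1) = Pow(-1272676, -1) = Rational(-1, 1272676)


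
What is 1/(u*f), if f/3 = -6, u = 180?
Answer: -1/3240 ≈ -0.00030864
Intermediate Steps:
f = -18 (f = 3*(-6) = -18)
1/(u*f) = 1/(180*(-18)) = 1/(-3240) = -1/3240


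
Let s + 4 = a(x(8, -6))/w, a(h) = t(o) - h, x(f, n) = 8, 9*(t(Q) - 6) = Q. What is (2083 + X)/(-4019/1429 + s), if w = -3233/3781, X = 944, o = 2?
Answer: -125861488551/196810511 ≈ -639.51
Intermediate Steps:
t(Q) = 6 + Q/9
a(h) = 56/9 - h (a(h) = (6 + (⅑)*2) - h = (6 + 2/9) - h = 56/9 - h)
w = -3233/3781 (w = -3233*1/3781 = -3233/3781 ≈ -0.85506)
s = -55892/29097 (s = -4 + (56/9 - 1*8)/(-3233/3781) = -4 + (56/9 - 8)*(-3781/3233) = -4 - 16/9*(-3781/3233) = -4 + 60496/29097 = -55892/29097 ≈ -1.9209)
(2083 + X)/(-4019/1429 + s) = (2083 + 944)/(-4019/1429 - 55892/29097) = 3027/(-4019*1/1429 - 55892/29097) = 3027/(-4019/1429 - 55892/29097) = 3027/(-196810511/41579613) = 3027*(-41579613/196810511) = -125861488551/196810511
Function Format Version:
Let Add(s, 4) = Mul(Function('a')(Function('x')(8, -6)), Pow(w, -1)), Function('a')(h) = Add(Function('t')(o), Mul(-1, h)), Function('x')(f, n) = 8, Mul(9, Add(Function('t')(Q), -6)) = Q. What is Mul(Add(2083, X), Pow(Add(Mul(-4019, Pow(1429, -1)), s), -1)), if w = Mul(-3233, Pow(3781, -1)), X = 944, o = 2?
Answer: Rational(-125861488551, 196810511) ≈ -639.51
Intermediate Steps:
Function('t')(Q) = Add(6, Mul(Rational(1, 9), Q))
Function('a')(h) = Add(Rational(56, 9), Mul(-1, h)) (Function('a')(h) = Add(Add(6, Mul(Rational(1, 9), 2)), Mul(-1, h)) = Add(Add(6, Rational(2, 9)), Mul(-1, h)) = Add(Rational(56, 9), Mul(-1, h)))
w = Rational(-3233, 3781) (w = Mul(-3233, Rational(1, 3781)) = Rational(-3233, 3781) ≈ -0.85506)
s = Rational(-55892, 29097) (s = Add(-4, Mul(Add(Rational(56, 9), Mul(-1, 8)), Pow(Rational(-3233, 3781), -1))) = Add(-4, Mul(Add(Rational(56, 9), -8), Rational(-3781, 3233))) = Add(-4, Mul(Rational(-16, 9), Rational(-3781, 3233))) = Add(-4, Rational(60496, 29097)) = Rational(-55892, 29097) ≈ -1.9209)
Mul(Add(2083, X), Pow(Add(Mul(-4019, Pow(1429, -1)), s), -1)) = Mul(Add(2083, 944), Pow(Add(Mul(-4019, Pow(1429, -1)), Rational(-55892, 29097)), -1)) = Mul(3027, Pow(Add(Mul(-4019, Rational(1, 1429)), Rational(-55892, 29097)), -1)) = Mul(3027, Pow(Add(Rational(-4019, 1429), Rational(-55892, 29097)), -1)) = Mul(3027, Pow(Rational(-196810511, 41579613), -1)) = Mul(3027, Rational(-41579613, 196810511)) = Rational(-125861488551, 196810511)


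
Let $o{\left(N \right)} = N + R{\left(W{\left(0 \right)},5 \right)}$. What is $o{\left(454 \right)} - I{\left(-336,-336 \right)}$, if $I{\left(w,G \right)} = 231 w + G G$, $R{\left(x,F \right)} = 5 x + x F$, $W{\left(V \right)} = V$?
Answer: $-34826$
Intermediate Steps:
$R{\left(x,F \right)} = 5 x + F x$
$o{\left(N \right)} = N$ ($o{\left(N \right)} = N + 0 \left(5 + 5\right) = N + 0 \cdot 10 = N + 0 = N$)
$I{\left(w,G \right)} = G^{2} + 231 w$ ($I{\left(w,G \right)} = 231 w + G^{2} = G^{2} + 231 w$)
$o{\left(454 \right)} - I{\left(-336,-336 \right)} = 454 - \left(\left(-336\right)^{2} + 231 \left(-336\right)\right) = 454 - \left(112896 - 77616\right) = 454 - 35280 = -34826$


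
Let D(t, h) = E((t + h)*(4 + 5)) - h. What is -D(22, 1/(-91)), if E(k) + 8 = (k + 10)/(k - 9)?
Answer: 10775501/1564290 ≈ 6.8884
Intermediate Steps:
E(k) = -8 + (10 + k)/(-9 + k) (E(k) = -8 + (k + 10)/(k - 9) = -8 + (10 + k)/(-9 + k))
D(t, h) = -h + (82 - 63*h - 63*t)/(-9 + 9*h + 9*t) (D(t, h) = (82 - 7*(t + h)*(4 + 5))/(-9 + (t + h)*(4 + 5)) - h = (82 - 7*(h + t)*9)/(-9 + (h + t)*9) - h = (82 - 7*(9*h + 9*t))/(-9 + (9*h + 9*t)) - h = (82 + (-63*h - 63*t))/(-9 + 9*h + 9*t) - h = (82 - 63*h - 63*t)/(-9 + 9*h + 9*t) - h = -h + (82 - 63*h - 63*t)/(-9 + 9*h + 9*t))
-D(22, 1/(-91)) = -(82/9 - 7/(-91) - 7*22 - 1*(-1 + 1/(-91) + 22)/(-91))/(-1 + 1/(-91) + 22) = -(82/9 - 7*(-1/91) - 154 - 1*(-1/91)*(-1 - 1/91 + 22))/(-1 - 1/91 + 22) = -(82/9 + 1/13 - 154 - 1*(-1/91)*1910/91)/1910/91 = -91*(82/9 + 1/13 - 154 + 1910/8281)/1910 = -91*(-10775501)/(1910*74529) = -1*(-10775501/1564290) = 10775501/1564290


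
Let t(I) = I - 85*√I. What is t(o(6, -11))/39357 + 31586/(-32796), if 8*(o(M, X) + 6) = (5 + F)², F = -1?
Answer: -7674453/7967606 - 170*I/39357 ≈ -0.96321 - 0.0043194*I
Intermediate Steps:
o(M, X) = -4 (o(M, X) = -6 + (5 - 1)²/8 = -6 + (⅛)*4² = -6 + (⅛)*16 = -6 + 2 = -4)
t(I) = I - 85*√I
t(o(6, -11))/39357 + 31586/(-32796) = (-4 - 170*I)/39357 + 31586/(-32796) = (-4 - 170*I)*(1/39357) + 31586*(-1/32796) = (-4 - 170*I)*(1/39357) - 15793/16398 = (-4/39357 - 170*I/39357) - 15793/16398 = -7674453/7967606 - 170*I/39357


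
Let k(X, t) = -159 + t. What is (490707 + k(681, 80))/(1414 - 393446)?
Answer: -122657/98008 ≈ -1.2515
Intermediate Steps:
(490707 + k(681, 80))/(1414 - 393446) = (490707 + (-159 + 80))/(1414 - 393446) = (490707 - 79)/(-392032) = 490628*(-1/392032) = -122657/98008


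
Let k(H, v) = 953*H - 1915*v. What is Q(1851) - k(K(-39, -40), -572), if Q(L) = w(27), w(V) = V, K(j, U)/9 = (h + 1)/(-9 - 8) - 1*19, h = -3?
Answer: -15867784/17 ≈ -9.3340e+5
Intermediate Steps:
K(j, U) = -2889/17 (K(j, U) = 9*((-3 + 1)/(-9 - 8) - 1*19) = 9*(-2/(-17) - 19) = 9*(-2*(-1/17) - 19) = 9*(2/17 - 19) = 9*(-321/17) = -2889/17)
Q(L) = 27
k(H, v) = -1915*v + 953*H
Q(1851) - k(K(-39, -40), -572) = 27 - (-1915*(-572) + 953*(-2889/17)) = 27 - (1095380 - 2753217/17) = 27 - 1*15868243/17 = 27 - 15868243/17 = -15867784/17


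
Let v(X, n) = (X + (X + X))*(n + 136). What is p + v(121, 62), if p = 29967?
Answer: 101841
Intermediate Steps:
v(X, n) = 3*X*(136 + n) (v(X, n) = (X + 2*X)*(136 + n) = (3*X)*(136 + n) = 3*X*(136 + n))
p + v(121, 62) = 29967 + 3*121*(136 + 62) = 29967 + 3*121*198 = 29967 + 71874 = 101841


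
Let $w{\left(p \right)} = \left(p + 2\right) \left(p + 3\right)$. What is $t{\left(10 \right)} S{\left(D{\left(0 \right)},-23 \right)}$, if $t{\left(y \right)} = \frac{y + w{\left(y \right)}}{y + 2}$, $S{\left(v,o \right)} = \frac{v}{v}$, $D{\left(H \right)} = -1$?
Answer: $\frac{83}{6} \approx 13.833$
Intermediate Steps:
$w{\left(p \right)} = \left(2 + p\right) \left(3 + p\right)$
$S{\left(v,o \right)} = 1$
$t{\left(y \right)} = \frac{6 + y^{2} + 6 y}{2 + y}$ ($t{\left(y \right)} = \frac{y + \left(6 + y^{2} + 5 y\right)}{y + 2} = \frac{6 + y^{2} + 6 y}{2 + y}$)
$t{\left(10 \right)} S{\left(D{\left(0 \right)},-23 \right)} = \frac{6 + 10^{2} + 6 \cdot 10}{2 + 10} \cdot 1 = \frac{6 + 100 + 60}{12} \cdot 1 = \frac{1}{12} \cdot 166 \cdot 1 = \frac{83}{6} \cdot 1 = \frac{83}{6}$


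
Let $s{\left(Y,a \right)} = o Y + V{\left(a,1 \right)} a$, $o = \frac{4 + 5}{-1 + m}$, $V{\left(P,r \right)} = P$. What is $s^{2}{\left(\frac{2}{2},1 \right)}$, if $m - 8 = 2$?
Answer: $4$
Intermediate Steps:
$m = 10$ ($m = 8 + 2 = 10$)
$o = 1$ ($o = \frac{4 + 5}{-1 + 10} = \frac{9}{9} = 9 \cdot \frac{1}{9} = 1$)
$s{\left(Y,a \right)} = Y + a^{2}$ ($s{\left(Y,a \right)} = 1 Y + a a = Y + a^{2}$)
$s^{2}{\left(\frac{2}{2},1 \right)} = \left(\frac{2}{2} + 1^{2}\right)^{2} = \left(2 \cdot \frac{1}{2} + 1\right)^{2} = \left(1 + 1\right)^{2} = 2^{2} = 4$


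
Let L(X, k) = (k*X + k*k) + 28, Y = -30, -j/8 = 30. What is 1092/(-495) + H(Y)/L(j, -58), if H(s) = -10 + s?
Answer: -788521/357060 ≈ -2.2084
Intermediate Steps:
j = -240 (j = -8*30 = -240)
L(X, k) = 28 + k² + X*k (L(X, k) = (X*k + k²) + 28 = (k² + X*k) + 28 = 28 + k² + X*k)
1092/(-495) + H(Y)/L(j, -58) = 1092/(-495) + (-10 - 30)/(28 + (-58)² - 240*(-58)) = 1092*(-1/495) - 40/(28 + 3364 + 13920) = -364/165 - 40/17312 = -364/165 - 40*1/17312 = -364/165 - 5/2164 = -788521/357060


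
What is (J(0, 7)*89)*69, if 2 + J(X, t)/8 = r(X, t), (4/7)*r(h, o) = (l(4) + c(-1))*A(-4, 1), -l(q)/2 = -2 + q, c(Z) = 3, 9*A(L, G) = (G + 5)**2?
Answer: -442152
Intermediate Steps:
A(L, G) = (5 + G)**2/9 (A(L, G) = (G + 5)**2/9 = (5 + G)**2/9)
l(q) = 4 - 2*q (l(q) = -2*(-2 + q) = 4 - 2*q)
r(h, o) = -7 (r(h, o) = 7*(((4 - 2*4) + 3)*((5 + 1)**2/9))/4 = 7*(((4 - 8) + 3)*((1/9)*6**2))/4 = 7*((-4 + 3)*((1/9)*36))/4 = 7*(-1*4)/4 = (7/4)*(-4) = -7)
J(X, t) = -72 (J(X, t) = -16 + 8*(-7) = -16 - 56 = -72)
(J(0, 7)*89)*69 = -72*89*69 = -6408*69 = -442152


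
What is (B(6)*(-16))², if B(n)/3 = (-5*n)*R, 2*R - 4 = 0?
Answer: 8294400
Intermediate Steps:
R = 2 (R = 2 + (½)*0 = 2 + 0 = 2)
B(n) = -30*n (B(n) = 3*(-5*n*2) = 3*(-10*n) = -30*n)
(B(6)*(-16))² = (-30*6*(-16))² = (-180*(-16))² = 2880² = 8294400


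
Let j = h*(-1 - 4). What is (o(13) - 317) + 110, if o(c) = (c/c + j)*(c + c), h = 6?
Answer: -961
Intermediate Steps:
j = -30 (j = 6*(-1 - 4) = 6*(-5) = -30)
o(c) = -58*c (o(c) = (c/c - 30)*(c + c) = (1 - 30)*(2*c) = -58*c)
(o(13) - 317) + 110 = (-58*13 - 317) + 110 = (-754 - 317) + 110 = -1071 + 110 = -961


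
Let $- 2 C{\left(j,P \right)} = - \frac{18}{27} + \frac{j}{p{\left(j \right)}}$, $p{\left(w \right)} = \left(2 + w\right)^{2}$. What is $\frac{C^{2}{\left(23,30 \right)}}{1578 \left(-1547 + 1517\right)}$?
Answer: $- \frac{1394761}{665718750000} \approx -2.0951 \cdot 10^{-6}$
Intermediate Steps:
$C{\left(j,P \right)} = \frac{1}{3} - \frac{j}{2 \left(2 + j\right)^{2}}$ ($C{\left(j,P \right)} = - \frac{- \frac{18}{27} + \frac{j}{\left(2 + j\right)^{2}}}{2} = - \frac{\left(-18\right) \frac{1}{27} + \frac{j}{\left(2 + j\right)^{2}}}{2} = - \frac{- \frac{2}{3} + \frac{j}{\left(2 + j\right)^{2}}}{2} = \frac{1}{3} - \frac{j}{2 \left(2 + j\right)^{2}}$)
$\frac{C^{2}{\left(23,30 \right)}}{1578 \left(-1547 + 1517\right)} = \frac{\left(\frac{1}{3} - \frac{23}{2 \left(2 + 23\right)^{2}}\right)^{2}}{1578 \left(-1547 + 1517\right)} = \frac{\left(\frac{1}{3} - \frac{23}{2 \cdot 625}\right)^{2}}{1578 \left(-30\right)} = \frac{\left(\frac{1}{3} - \frac{23}{2} \cdot \frac{1}{625}\right)^{2}}{-47340} = \left(\frac{1}{3} - \frac{23}{1250}\right)^{2} \left(- \frac{1}{47340}\right) = \left(\frac{1181}{3750}\right)^{2} \left(- \frac{1}{47340}\right) = \frac{1394761}{14062500} \left(- \frac{1}{47340}\right) = - \frac{1394761}{665718750000}$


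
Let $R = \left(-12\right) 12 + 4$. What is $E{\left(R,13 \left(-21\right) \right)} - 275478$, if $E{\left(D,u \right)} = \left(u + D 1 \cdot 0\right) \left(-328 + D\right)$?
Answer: $-147714$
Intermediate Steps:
$R = -140$ ($R = -144 + 4 = -140$)
$E{\left(D,u \right)} = u \left(-328 + D\right)$ ($E{\left(D,u \right)} = \left(u + D 0\right) \left(-328 + D\right) = \left(u + 0\right) \left(-328 + D\right) = u \left(-328 + D\right)$)
$E{\left(R,13 \left(-21\right) \right)} - 275478 = 13 \left(-21\right) \left(-328 - 140\right) - 275478 = \left(-273\right) \left(-468\right) - 275478 = 127764 - 275478 = -147714$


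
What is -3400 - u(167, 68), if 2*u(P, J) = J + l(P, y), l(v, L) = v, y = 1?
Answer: -7035/2 ≈ -3517.5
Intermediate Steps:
u(P, J) = J/2 + P/2 (u(P, J) = (J + P)/2 = J/2 + P/2)
-3400 - u(167, 68) = -3400 - ((½)*68 + (½)*167) = -3400 - (34 + 167/2) = -3400 - 1*235/2 = -3400 - 235/2 = -7035/2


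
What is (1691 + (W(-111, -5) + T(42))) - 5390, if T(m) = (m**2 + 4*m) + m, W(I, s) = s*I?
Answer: -1170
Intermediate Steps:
W(I, s) = I*s
T(m) = m**2 + 5*m
(1691 + (W(-111, -5) + T(42))) - 5390 = (1691 + (-111*(-5) + 42*(5 + 42))) - 5390 = (1691 + (555 + 42*47)) - 5390 = (1691 + (555 + 1974)) - 5390 = (1691 + 2529) - 5390 = 4220 - 5390 = -1170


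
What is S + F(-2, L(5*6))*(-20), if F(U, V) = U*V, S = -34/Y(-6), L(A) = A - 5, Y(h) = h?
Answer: 3017/3 ≈ 1005.7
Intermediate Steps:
L(A) = -5 + A
S = 17/3 (S = -34/(-6) = -34*(-⅙) = 17/3 ≈ 5.6667)
S + F(-2, L(5*6))*(-20) = 17/3 - 2*(-5 + 5*6)*(-20) = 17/3 - 2*(-5 + 30)*(-20) = 17/3 - 2*25*(-20) = 17/3 - 50*(-20) = 17/3 + 1000 = 3017/3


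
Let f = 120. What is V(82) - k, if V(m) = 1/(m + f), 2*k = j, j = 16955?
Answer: -856227/101 ≈ -8477.5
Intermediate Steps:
k = 16955/2 (k = (1/2)*16955 = 16955/2 ≈ 8477.5)
V(m) = 1/(120 + m) (V(m) = 1/(m + 120) = 1/(120 + m))
V(82) - k = 1/(120 + 82) - 1*16955/2 = 1/202 - 16955/2 = -856227/101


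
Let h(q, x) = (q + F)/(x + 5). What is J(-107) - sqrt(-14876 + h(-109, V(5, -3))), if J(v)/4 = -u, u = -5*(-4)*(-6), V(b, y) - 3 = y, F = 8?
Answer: 480 - I*sqrt(372405)/5 ≈ 480.0 - 122.05*I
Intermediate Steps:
V(b, y) = 3 + y
h(q, x) = (8 + q)/(5 + x) (h(q, x) = (q + 8)/(x + 5) = (8 + q)/(5 + x))
u = -120 (u = 20*(-6) = -120)
J(v) = 480 (J(v) = 4*(-1*(-120)) = 4*120 = 480)
J(-107) - sqrt(-14876 + h(-109, V(5, -3))) = 480 - sqrt(-14876 + (8 - 109)/(5 + (3 - 3))) = 480 - sqrt(-14876 - 101/(5 + 0)) = 480 - sqrt(-14876 - 101/5) = 480 - sqrt(-74481/5) = 480 - I*sqrt(372405)/5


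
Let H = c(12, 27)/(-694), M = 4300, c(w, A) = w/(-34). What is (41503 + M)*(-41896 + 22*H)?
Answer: -11319956693714/5899 ≈ -1.9190e+9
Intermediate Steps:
c(w, A) = -w/34 (c(w, A) = w*(-1/34) = -w/34)
H = 3/5899 (H = -1/34*12/(-694) = -6/17*(-1/694) = 3/5899 ≈ 0.00050856)
(41503 + M)*(-41896 + 22*H) = (41503 + 4300)*(-41896 + 22*(3/5899)) = 45803*(-41896 + 66/5899) = 45803*(-247144438/5899) = -11319956693714/5899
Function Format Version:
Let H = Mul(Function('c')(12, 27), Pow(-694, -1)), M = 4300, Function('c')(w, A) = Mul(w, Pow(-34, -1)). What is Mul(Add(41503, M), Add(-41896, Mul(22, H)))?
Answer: Rational(-11319956693714, 5899) ≈ -1.9190e+9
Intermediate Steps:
Function('c')(w, A) = Mul(Rational(-1, 34), w) (Function('c')(w, A) = Mul(w, Rational(-1, 34)) = Mul(Rational(-1, 34), w))
H = Rational(3, 5899) (H = Mul(Mul(Rational(-1, 34), 12), Pow(-694, -1)) = Mul(Rational(-6, 17), Rational(-1, 694)) = Rational(3, 5899) ≈ 0.00050856)
Mul(Add(41503, M), Add(-41896, Mul(22, H))) = Mul(Add(41503, 4300), Add(-41896, Mul(22, Rational(3, 5899)))) = Mul(45803, Add(-41896, Rational(66, 5899))) = Mul(45803, Rational(-247144438, 5899)) = Rational(-11319956693714, 5899)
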